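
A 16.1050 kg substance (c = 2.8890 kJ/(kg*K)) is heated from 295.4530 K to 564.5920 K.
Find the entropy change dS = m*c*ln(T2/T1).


T2/T1 = 1.9109
ln(T2/T1) = 0.6476
dS = 16.1050 * 2.8890 * 0.6476 = 30.1308 kJ/K

30.1308 kJ/K


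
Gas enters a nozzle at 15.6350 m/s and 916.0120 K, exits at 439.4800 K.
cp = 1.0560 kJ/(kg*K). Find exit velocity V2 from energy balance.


dT = 476.5320 K
2*cp*1000*dT = 1006435.5840
V1^2 = 244.4532
V2 = sqrt(1006680.0372) = 1003.3345 m/s

1003.3345 m/s


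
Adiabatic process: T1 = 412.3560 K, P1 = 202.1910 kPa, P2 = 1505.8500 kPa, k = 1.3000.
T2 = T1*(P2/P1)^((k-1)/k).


(k-1)/k = 0.2308
(P2/P1)^exp = 1.5894
T2 = 412.3560 * 1.5894 = 655.4019 K

655.4019 K


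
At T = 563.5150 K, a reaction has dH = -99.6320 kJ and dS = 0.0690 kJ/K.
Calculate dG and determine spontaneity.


T*dS = 563.5150 * 0.0690 = 38.8825 kJ
dG = -99.6320 - 38.8825 = -138.5145 kJ (spontaneous)

dG = -138.5145 kJ, spontaneous


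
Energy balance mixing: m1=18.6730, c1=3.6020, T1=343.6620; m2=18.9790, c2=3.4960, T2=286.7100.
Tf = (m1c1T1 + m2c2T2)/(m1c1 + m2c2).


num = 42138.1322
den = 133.6107
Tf = 315.3799 K

315.3799 K


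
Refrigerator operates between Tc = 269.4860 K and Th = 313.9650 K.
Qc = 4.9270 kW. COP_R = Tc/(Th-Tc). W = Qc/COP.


COP = 269.4860 / 44.4790 = 6.0587
W = 4.9270 / 6.0587 = 0.8132 kW

COP = 6.0587, W = 0.8132 kW


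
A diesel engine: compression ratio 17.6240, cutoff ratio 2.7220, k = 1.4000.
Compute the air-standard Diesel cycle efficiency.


r^(k-1) = 3.1510
rc^k = 4.0630
eta = 0.5968 = 59.6782%

59.6782%


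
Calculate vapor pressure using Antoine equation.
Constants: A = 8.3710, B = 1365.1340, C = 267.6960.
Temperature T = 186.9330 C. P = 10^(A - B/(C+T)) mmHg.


C+T = 454.6290
B/(C+T) = 3.0027
log10(P) = 8.3710 - 3.0027 = 5.3683
P = 10^5.3683 = 233483.9888 mmHg

233483.9888 mmHg


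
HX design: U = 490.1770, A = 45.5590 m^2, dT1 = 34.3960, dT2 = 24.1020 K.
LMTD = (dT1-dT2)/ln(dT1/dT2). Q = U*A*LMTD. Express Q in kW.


LMTD = 28.9446 K
Q = 490.1770 * 45.5590 * 28.9446 = 646389.0856 W = 646.3891 kW

646.3891 kW


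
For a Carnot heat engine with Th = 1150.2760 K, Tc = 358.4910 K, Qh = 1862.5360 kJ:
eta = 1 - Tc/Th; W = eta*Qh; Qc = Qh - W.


eta = 1 - 358.4910/1150.2760 = 0.6883
W = 0.6883 * 1862.5360 = 1282.0645 kJ
Qc = 1862.5360 - 1282.0645 = 580.4715 kJ

eta = 68.8343%, W = 1282.0645 kJ, Qc = 580.4715 kJ


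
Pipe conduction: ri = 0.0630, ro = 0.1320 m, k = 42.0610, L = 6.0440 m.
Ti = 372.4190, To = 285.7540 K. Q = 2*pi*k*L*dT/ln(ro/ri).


dT = 86.6650 K
ln(ro/ri) = 0.7397
Q = 2*pi*42.0610*6.0440*86.6650 / 0.7397 = 187150.6332 W

187150.6332 W


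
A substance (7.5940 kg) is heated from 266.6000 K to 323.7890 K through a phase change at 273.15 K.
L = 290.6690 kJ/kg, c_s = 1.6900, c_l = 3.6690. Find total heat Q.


Q1 (sensible, solid) = 7.5940 * 1.6900 * 6.5500 = 84.0618 kJ
Q2 (latent) = 7.5940 * 290.6690 = 2207.3404 kJ
Q3 (sensible, liquid) = 7.5940 * 3.6690 * 50.6390 = 1410.9234 kJ
Q_total = 3702.3255 kJ

3702.3255 kJ


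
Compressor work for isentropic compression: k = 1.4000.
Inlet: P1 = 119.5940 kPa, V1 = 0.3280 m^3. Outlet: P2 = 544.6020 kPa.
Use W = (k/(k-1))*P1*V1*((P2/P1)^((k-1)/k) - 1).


(k-1)/k = 0.2857
(P2/P1)^exp = 1.5421
W = 3.5000 * 119.5940 * 0.3280 * (1.5421 - 1) = 74.4237 kJ

74.4237 kJ


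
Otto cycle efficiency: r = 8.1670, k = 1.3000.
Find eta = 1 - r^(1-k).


r^(k-1) = 1.8777
eta = 1 - 1/1.8777 = 0.4674 = 46.7424%

46.7424%


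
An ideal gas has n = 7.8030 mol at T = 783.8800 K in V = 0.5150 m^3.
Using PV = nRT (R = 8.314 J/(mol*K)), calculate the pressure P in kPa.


P = nRT/V = 7.8030 * 8.314 * 783.8800 / 0.5150
= 50853.5424 / 0.5150 = 98744.7426 Pa = 98.7447 kPa

98.7447 kPa


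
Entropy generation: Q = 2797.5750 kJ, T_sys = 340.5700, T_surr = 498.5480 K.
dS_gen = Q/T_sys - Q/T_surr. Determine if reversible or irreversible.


dS_sys = 2797.5750/340.5700 = 8.2144 kJ/K
dS_surr = -2797.5750/498.5480 = -5.6114 kJ/K
dS_gen = 8.2144 - 5.6114 = 2.6029 kJ/K (irreversible)

dS_gen = 2.6029 kJ/K, irreversible


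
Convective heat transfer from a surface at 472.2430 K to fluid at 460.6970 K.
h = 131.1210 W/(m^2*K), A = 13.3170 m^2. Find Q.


dT = 11.5460 K
Q = 131.1210 * 13.3170 * 11.5460 = 20160.9135 W

20160.9135 W


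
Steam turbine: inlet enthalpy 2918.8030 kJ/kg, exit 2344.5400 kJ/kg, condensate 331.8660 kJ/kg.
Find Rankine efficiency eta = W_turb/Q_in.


W = 574.2630 kJ/kg
Q_in = 2586.9370 kJ/kg
eta = 0.2220 = 22.1986%

eta = 22.1986%


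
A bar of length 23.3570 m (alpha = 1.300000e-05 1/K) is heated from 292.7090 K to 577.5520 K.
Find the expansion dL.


dT = 284.8430 K
dL = 1.300000e-05 * 23.3570 * 284.8430 = 0.086490 m
L_final = 23.443490 m

dL = 0.086490 m


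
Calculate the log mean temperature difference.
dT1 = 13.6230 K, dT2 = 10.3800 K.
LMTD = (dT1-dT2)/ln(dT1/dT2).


dT1/dT2 = 1.3124
ln(dT1/dT2) = 0.2719
LMTD = 3.2430 / 0.2719 = 11.9281 K

11.9281 K


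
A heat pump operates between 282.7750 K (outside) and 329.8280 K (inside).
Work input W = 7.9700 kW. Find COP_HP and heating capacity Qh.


COP = 329.8280 / 47.0530 = 7.0097
Qh = 7.0097 * 7.9700 = 55.8674 kW

COP = 7.0097, Qh = 55.8674 kW


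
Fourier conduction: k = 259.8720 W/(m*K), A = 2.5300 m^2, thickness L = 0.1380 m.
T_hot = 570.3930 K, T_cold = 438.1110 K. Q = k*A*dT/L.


dT = 132.2820 K
Q = 259.8720 * 2.5300 * 132.2820 / 0.1380 = 630233.7782 W

630233.7782 W


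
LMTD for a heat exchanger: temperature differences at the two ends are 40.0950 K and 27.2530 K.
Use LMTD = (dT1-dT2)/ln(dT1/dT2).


dT1/dT2 = 1.4712
ln(dT1/dT2) = 0.3861
LMTD = 12.8420 / 0.3861 = 33.2618 K

33.2618 K


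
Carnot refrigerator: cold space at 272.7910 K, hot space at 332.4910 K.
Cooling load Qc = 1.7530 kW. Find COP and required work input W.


COP = 272.7910 / 59.7000 = 4.5694
W = 1.7530 / 4.5694 = 0.3836 kW

COP = 4.5694, W = 0.3836 kW


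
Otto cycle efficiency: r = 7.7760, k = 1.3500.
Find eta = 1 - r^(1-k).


r^(k-1) = 2.0501
eta = 1 - 1/2.0501 = 0.5122 = 51.2207%

51.2207%


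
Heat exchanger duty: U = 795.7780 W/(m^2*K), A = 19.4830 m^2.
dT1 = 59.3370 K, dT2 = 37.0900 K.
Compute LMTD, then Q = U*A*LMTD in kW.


LMTD = 47.3456 K
Q = 795.7780 * 19.4830 * 47.3456 = 734052.3222 W = 734.0523 kW

734.0523 kW


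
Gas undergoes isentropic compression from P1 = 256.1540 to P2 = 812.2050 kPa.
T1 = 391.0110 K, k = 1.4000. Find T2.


(k-1)/k = 0.2857
(P2/P1)^exp = 1.3906
T2 = 391.0110 * 1.3906 = 543.7244 K

543.7244 K


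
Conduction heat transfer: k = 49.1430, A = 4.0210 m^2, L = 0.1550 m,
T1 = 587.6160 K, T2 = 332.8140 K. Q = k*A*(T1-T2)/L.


dT = 254.8020 K
Q = 49.1430 * 4.0210 * 254.8020 / 0.1550 = 324838.0334 W

324838.0334 W


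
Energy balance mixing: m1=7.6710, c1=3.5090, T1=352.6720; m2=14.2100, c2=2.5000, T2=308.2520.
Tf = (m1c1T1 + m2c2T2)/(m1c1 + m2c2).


num = 20443.7146
den = 62.4425
Tf = 327.4004 K

327.4004 K


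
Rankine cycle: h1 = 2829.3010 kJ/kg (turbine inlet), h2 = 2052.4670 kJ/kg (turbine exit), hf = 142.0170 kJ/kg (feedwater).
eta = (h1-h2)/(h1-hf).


W = 776.8340 kJ/kg
Q_in = 2687.2840 kJ/kg
eta = 0.2891 = 28.9078%

eta = 28.9078%


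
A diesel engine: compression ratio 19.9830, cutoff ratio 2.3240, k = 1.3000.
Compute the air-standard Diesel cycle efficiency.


r^(k-1) = 2.4558
rc^k = 2.9930
eta = 0.5285 = 52.8504%

52.8504%


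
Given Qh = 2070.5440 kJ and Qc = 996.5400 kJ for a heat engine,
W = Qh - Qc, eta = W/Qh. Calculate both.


W = 2070.5440 - 996.5400 = 1074.0040 kJ
eta = 1074.0040 / 2070.5440 = 0.5187 = 51.8706%

W = 1074.0040 kJ, eta = 51.8706%


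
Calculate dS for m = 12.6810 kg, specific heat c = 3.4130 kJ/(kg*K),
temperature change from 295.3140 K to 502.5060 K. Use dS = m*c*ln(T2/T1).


T2/T1 = 1.7016
ln(T2/T1) = 0.5316
dS = 12.6810 * 3.4130 * 0.5316 = 23.0064 kJ/K

23.0064 kJ/K


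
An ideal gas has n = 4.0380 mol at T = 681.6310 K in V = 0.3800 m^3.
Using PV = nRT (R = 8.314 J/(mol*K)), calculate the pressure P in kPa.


P = nRT/V = 4.0380 * 8.314 * 681.6310 / 0.3800
= 22883.6696 / 0.3800 = 60220.1831 Pa = 60.2202 kPa

60.2202 kPa


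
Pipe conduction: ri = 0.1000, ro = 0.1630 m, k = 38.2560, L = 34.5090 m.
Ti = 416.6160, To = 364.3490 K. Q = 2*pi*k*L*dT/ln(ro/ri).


dT = 52.2670 K
ln(ro/ri) = 0.4886
Q = 2*pi*38.2560*34.5090*52.2670 / 0.4886 = 887367.8230 W

887367.8230 W


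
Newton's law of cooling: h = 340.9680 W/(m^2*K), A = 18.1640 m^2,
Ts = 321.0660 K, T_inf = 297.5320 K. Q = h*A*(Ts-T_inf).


dT = 23.5340 K
Q = 340.9680 * 18.1640 * 23.5340 = 145754.1283 W

145754.1283 W


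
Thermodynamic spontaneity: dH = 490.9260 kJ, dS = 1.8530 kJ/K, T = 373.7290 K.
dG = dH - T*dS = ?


T*dS = 373.7290 * 1.8530 = 692.5198 kJ
dG = 490.9260 - 692.5198 = -201.5938 kJ (spontaneous)

dG = -201.5938 kJ, spontaneous


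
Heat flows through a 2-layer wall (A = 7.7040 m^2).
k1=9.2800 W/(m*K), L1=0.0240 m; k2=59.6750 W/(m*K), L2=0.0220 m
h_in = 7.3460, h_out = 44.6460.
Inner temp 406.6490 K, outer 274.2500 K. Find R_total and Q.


R_conv_in = 1/(7.3460*7.7040) = 0.0177
R_1 = 0.0240/(9.2800*7.7040) = 0.0003
R_2 = 0.0220/(59.6750*7.7040) = 4.7854e-05
R_conv_out = 1/(44.6460*7.7040) = 0.0029
R_total = 0.0210 K/W
Q = 132.3990 / 0.0210 = 6316.5131 W

R_total = 0.0210 K/W, Q = 6316.5131 W


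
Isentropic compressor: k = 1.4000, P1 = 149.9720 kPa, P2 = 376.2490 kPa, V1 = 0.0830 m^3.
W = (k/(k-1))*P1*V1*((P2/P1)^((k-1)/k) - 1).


(k-1)/k = 0.2857
(P2/P1)^exp = 1.3006
W = 3.5000 * 149.9720 * 0.0830 * (1.3006 - 1) = 13.0948 kJ

13.0948 kJ


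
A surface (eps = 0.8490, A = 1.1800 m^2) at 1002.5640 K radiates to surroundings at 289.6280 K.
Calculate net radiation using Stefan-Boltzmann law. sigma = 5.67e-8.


T^4 = 1.0103e+12
Tsurr^4 = 7.0366e+09
Q = 0.8490 * 5.67e-8 * 1.1800 * 1.0033e+12 = 56988.3112 W

56988.3112 W


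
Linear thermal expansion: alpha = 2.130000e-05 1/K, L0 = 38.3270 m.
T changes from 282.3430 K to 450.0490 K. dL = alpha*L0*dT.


dT = 167.7060 K
dL = 2.130000e-05 * 38.3270 * 167.7060 = 0.136909 m
L_final = 38.463909 m

dL = 0.136909 m


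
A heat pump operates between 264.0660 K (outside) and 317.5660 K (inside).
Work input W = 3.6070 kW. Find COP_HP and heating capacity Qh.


COP = 317.5660 / 53.5000 = 5.9358
Qh = 5.9358 * 3.6070 = 21.4105 kW

COP = 5.9358, Qh = 21.4105 kW


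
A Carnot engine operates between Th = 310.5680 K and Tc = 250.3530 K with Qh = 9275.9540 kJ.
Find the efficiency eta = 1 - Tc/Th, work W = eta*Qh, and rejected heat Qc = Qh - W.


eta = 1 - 250.3530/310.5680 = 0.1939
W = 0.1939 * 9275.9540 = 1798.4840 kJ
Qc = 9275.9540 - 1798.4840 = 7477.4700 kJ

eta = 19.3887%, W = 1798.4840 kJ, Qc = 7477.4700 kJ


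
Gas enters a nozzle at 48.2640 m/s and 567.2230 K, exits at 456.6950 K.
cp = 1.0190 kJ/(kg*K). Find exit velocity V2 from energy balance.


dT = 110.5280 K
2*cp*1000*dT = 225256.0640
V1^2 = 2329.4137
V2 = sqrt(227585.4777) = 477.0592 m/s

477.0592 m/s


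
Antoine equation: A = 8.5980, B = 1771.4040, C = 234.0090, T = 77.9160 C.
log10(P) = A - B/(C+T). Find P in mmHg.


C+T = 311.9250
B/(C+T) = 5.6789
log10(P) = 8.5980 - 5.6789 = 2.9191
P = 10^2.9191 = 829.9615 mmHg

829.9615 mmHg


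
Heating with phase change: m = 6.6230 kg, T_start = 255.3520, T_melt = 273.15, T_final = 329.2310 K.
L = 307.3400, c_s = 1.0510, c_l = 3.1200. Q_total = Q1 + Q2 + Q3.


Q1 (sensible, solid) = 6.6230 * 1.0510 * 17.7980 = 123.8878 kJ
Q2 (latent) = 6.6230 * 307.3400 = 2035.5128 kJ
Q3 (sensible, liquid) = 6.6230 * 3.1200 * 56.0810 = 1158.8443 kJ
Q_total = 3318.2450 kJ

3318.2450 kJ


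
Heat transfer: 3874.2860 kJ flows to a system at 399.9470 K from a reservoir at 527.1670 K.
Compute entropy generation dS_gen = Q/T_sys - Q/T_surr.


dS_sys = 3874.2860/399.9470 = 9.6870 kJ/K
dS_surr = -3874.2860/527.1670 = -7.3493 kJ/K
dS_gen = 9.6870 - 7.3493 = 2.3377 kJ/K (irreversible)

dS_gen = 2.3377 kJ/K, irreversible


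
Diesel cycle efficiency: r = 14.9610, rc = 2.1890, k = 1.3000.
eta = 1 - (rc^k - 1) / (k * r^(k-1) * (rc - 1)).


r^(k-1) = 2.2516
rc^k = 2.7690
eta = 0.4917 = 49.1713%

49.1713%


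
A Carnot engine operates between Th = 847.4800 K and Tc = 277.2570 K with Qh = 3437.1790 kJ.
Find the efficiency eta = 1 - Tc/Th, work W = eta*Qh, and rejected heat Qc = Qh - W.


eta = 1 - 277.2570/847.4800 = 0.6728
W = 0.6728 * 3437.1790 = 2312.6900 kJ
Qc = 3437.1790 - 2312.6900 = 1124.4890 kJ

eta = 67.2845%, W = 2312.6900 kJ, Qc = 1124.4890 kJ


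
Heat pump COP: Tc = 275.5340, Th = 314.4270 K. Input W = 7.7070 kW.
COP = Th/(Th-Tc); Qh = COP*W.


COP = 314.4270 / 38.8930 = 8.0844
Qh = 8.0844 * 7.7070 = 62.3066 kW

COP = 8.0844, Qh = 62.3066 kW


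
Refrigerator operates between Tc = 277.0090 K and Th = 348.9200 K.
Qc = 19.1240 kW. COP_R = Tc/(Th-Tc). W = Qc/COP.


COP = 277.0090 / 71.9110 = 3.8521
W = 19.1240 / 3.8521 = 4.9646 kW

COP = 3.8521, W = 4.9646 kW


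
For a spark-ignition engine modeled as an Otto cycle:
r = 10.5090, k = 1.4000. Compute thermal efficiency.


r^(k-1) = 2.5623
eta = 1 - 1/2.5623 = 0.6097 = 60.9721%

60.9721%


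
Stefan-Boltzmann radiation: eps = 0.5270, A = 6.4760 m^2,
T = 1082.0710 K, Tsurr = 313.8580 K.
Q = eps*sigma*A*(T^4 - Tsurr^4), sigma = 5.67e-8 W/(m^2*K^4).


T^4 = 1.3710e+12
Tsurr^4 = 9.7036e+09
Q = 0.5270 * 5.67e-8 * 6.4760 * 1.3613e+12 = 263413.8978 W

263413.8978 W


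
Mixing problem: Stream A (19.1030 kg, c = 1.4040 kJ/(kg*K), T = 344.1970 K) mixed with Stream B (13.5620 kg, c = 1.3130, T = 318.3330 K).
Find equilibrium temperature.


num = 14900.1000
den = 44.6275
Tf = 333.8770 K

333.8770 K


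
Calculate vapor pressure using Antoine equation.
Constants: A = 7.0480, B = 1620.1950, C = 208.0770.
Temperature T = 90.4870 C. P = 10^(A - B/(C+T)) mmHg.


C+T = 298.5640
B/(C+T) = 5.4266
log10(P) = 7.0480 - 5.4266 = 1.6214
P = 10^1.6214 = 41.8191 mmHg

41.8191 mmHg


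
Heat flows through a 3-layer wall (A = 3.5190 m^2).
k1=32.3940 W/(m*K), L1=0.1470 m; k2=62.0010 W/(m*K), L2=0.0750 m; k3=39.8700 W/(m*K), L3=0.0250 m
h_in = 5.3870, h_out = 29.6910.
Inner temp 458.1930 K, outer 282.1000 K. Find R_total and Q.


R_conv_in = 1/(5.3870*3.5190) = 0.0528
R_1 = 0.1470/(32.3940*3.5190) = 0.0013
R_2 = 0.0750/(62.0010*3.5190) = 0.0003
R_3 = 0.0250/(39.8700*3.5190) = 0.0002
R_conv_out = 1/(29.6910*3.5190) = 0.0096
R_total = 0.0641 K/W
Q = 176.0930 / 0.0641 = 2745.7123 W

R_total = 0.0641 K/W, Q = 2745.7123 W


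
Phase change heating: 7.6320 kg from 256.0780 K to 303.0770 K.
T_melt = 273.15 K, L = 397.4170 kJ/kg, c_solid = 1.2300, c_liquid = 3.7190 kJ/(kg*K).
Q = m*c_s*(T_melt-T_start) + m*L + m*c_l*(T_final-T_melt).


Q1 (sensible, solid) = 7.6320 * 1.2300 * 17.0720 = 160.2610 kJ
Q2 (latent) = 7.6320 * 397.4170 = 3033.0865 kJ
Q3 (sensible, liquid) = 7.6320 * 3.7190 * 29.9270 = 849.4303 kJ
Q_total = 4042.7778 kJ

4042.7778 kJ


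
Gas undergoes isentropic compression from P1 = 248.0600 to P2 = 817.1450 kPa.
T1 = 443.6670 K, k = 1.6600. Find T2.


(k-1)/k = 0.3976
(P2/P1)^exp = 1.6064
T2 = 443.6670 * 1.6064 = 712.6996 K

712.6996 K


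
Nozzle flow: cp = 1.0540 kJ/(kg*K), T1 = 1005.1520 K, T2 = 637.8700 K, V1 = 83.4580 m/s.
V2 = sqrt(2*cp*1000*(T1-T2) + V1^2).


dT = 367.2820 K
2*cp*1000*dT = 774230.4560
V1^2 = 6965.2378
V2 = sqrt(781195.6938) = 883.8528 m/s

883.8528 m/s


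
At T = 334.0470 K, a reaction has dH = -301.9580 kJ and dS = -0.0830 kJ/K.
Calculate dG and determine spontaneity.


T*dS = 334.0470 * -0.0830 = -27.7259 kJ
dG = -301.9580 + 27.7259 = -274.2321 kJ (spontaneous)

dG = -274.2321 kJ, spontaneous


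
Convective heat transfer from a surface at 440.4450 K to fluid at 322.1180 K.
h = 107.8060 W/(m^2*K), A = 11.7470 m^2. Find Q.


dT = 118.3270 K
Q = 107.8060 * 11.7470 * 118.3270 = 149848.9675 W

149848.9675 W


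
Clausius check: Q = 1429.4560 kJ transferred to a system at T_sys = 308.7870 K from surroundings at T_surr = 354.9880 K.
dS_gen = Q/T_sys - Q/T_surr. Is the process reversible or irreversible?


dS_sys = 1429.4560/308.7870 = 4.6293 kJ/K
dS_surr = -1429.4560/354.9880 = -4.0268 kJ/K
dS_gen = 4.6293 - 4.0268 = 0.6025 kJ/K (irreversible)

dS_gen = 0.6025 kJ/K, irreversible


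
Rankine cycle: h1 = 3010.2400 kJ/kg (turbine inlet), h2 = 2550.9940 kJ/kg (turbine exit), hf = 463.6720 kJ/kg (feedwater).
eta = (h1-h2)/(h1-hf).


W = 459.2460 kJ/kg
Q_in = 2546.5680 kJ/kg
eta = 0.1803 = 18.0339%

eta = 18.0339%


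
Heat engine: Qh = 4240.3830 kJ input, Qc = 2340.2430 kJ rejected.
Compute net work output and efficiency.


W = 4240.3830 - 2340.2430 = 1900.1400 kJ
eta = 1900.1400 / 4240.3830 = 0.4481 = 44.8106%

W = 1900.1400 kJ, eta = 44.8106%


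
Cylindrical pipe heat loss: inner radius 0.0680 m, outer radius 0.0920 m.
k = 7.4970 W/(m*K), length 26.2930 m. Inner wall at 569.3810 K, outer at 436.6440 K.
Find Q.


dT = 132.7370 K
ln(ro/ri) = 0.3023
Q = 2*pi*7.4970*26.2930*132.7370 / 0.3023 = 543862.1714 W

543862.1714 W


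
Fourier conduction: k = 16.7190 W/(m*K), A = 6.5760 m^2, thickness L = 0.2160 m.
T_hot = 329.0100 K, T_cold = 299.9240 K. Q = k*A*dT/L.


dT = 29.0860 K
Q = 16.7190 * 6.5760 * 29.0860 / 0.2160 = 14804.7934 W

14804.7934 W


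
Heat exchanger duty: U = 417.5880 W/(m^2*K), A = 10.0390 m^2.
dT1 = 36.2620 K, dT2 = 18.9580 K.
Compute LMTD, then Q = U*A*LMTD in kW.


LMTD = 26.6813 K
Q = 417.5880 * 10.0390 * 26.6813 = 111852.3949 W = 111.8524 kW

111.8524 kW


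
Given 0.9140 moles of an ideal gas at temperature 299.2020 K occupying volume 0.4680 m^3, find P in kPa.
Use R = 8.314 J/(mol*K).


P = nRT/V = 0.9140 * 8.314 * 299.2020 / 0.4680
= 2273.6348 / 0.4680 = 4858.1940 Pa = 4.8582 kPa

4.8582 kPa


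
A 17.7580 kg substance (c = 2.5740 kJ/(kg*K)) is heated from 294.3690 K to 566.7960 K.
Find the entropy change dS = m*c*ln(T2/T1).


T2/T1 = 1.9255
ln(T2/T1) = 0.6552
dS = 17.7580 * 2.5740 * 0.6552 = 29.9470 kJ/K

29.9470 kJ/K


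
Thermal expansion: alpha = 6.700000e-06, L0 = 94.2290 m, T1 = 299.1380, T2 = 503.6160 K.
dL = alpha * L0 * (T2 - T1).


dT = 204.4780 K
dL = 6.700000e-06 * 94.2290 * 204.4780 = 0.129094 m
L_final = 94.358094 m

dL = 0.129094 m


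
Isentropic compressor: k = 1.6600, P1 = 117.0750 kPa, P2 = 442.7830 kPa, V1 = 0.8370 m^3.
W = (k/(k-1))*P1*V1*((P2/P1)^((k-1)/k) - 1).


(k-1)/k = 0.3976
(P2/P1)^exp = 1.6971
W = 2.5152 * 117.0750 * 0.8370 * (1.6971 - 1) = 171.8017 kJ

171.8017 kJ


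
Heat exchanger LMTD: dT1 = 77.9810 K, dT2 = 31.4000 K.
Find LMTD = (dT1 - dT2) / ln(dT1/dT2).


dT1/dT2 = 2.4835
ln(dT1/dT2) = 0.9097
LMTD = 46.5810 / 0.9097 = 51.2072 K

51.2072 K


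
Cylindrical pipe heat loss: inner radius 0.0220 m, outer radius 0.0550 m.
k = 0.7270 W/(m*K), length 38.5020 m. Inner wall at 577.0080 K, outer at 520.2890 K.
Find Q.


dT = 56.7190 K
ln(ro/ri) = 0.9163
Q = 2*pi*0.7270*38.5020*56.7190 / 0.9163 = 10886.6144 W

10886.6144 W


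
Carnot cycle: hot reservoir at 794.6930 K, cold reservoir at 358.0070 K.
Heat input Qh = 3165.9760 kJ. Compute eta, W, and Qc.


eta = 1 - 358.0070/794.6930 = 0.5495
W = 0.5495 * 3165.9760 = 1739.7126 kJ
Qc = 3165.9760 - 1739.7126 = 1426.2634 kJ

eta = 54.9503%, W = 1739.7126 kJ, Qc = 1426.2634 kJ


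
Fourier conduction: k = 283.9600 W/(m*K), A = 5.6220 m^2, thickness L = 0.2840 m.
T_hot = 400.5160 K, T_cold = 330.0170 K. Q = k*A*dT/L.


dT = 70.4990 K
Q = 283.9600 * 5.6220 * 70.4990 / 0.2840 = 396289.5547 W

396289.5547 W


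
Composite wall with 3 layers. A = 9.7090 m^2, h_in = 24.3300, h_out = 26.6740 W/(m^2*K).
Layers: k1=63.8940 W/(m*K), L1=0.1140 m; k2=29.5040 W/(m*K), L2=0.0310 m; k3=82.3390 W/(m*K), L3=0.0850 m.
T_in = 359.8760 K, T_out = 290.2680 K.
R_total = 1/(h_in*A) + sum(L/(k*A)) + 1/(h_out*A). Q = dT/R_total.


R_conv_in = 1/(24.3300*9.7090) = 0.0042
R_1 = 0.1140/(63.8940*9.7090) = 0.0002
R_2 = 0.0310/(29.5040*9.7090) = 0.0001
R_3 = 0.0850/(82.3390*9.7090) = 0.0001
R_conv_out = 1/(26.6740*9.7090) = 0.0039
R_total = 0.0085 K/W
Q = 69.6080 / 0.0085 = 8195.9358 W

R_total = 0.0085 K/W, Q = 8195.9358 W


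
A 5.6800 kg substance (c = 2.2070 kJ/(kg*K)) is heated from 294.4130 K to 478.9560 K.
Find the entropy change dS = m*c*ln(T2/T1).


T2/T1 = 1.6268
ln(T2/T1) = 0.4866
dS = 5.6800 * 2.2070 * 0.4866 = 6.1002 kJ/K

6.1002 kJ/K


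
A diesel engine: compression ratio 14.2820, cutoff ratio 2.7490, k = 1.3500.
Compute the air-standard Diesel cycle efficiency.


r^(k-1) = 2.5362
rc^k = 3.9164
eta = 0.5130 = 51.2981%

51.2981%


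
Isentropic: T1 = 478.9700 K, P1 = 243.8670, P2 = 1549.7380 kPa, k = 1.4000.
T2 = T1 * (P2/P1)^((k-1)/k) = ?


(k-1)/k = 0.2857
(P2/P1)^exp = 1.6961
T2 = 478.9700 * 1.6961 = 812.3945 K

812.3945 K


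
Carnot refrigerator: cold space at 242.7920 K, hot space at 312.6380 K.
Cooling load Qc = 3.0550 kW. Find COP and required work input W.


COP = 242.7920 / 69.8460 = 3.4761
W = 3.0550 / 3.4761 = 0.8789 kW

COP = 3.4761, W = 0.8789 kW


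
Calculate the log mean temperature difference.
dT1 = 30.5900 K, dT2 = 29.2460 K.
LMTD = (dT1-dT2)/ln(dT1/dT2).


dT1/dT2 = 1.0460
ln(dT1/dT2) = 0.0449
LMTD = 1.3440 / 0.0449 = 29.9130 K

29.9130 K


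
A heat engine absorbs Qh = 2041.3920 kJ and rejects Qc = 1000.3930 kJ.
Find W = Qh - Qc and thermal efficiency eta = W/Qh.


W = 2041.3920 - 1000.3930 = 1040.9990 kJ
eta = 1040.9990 / 2041.3920 = 0.5099 = 50.9946%

W = 1040.9990 kJ, eta = 50.9946%


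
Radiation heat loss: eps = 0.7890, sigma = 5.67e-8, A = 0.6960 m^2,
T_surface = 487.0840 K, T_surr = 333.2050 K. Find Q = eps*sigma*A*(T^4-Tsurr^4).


T^4 = 5.6288e+10
Tsurr^4 = 1.2327e+10
Q = 0.7890 * 5.67e-8 * 0.6960 * 4.3961e+10 = 1368.7987 W

1368.7987 W


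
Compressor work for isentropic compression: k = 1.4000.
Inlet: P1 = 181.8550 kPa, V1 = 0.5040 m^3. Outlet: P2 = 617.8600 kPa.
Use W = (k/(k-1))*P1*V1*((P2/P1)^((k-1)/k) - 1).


(k-1)/k = 0.2857
(P2/P1)^exp = 1.4183
W = 3.5000 * 181.8550 * 0.5040 * (1.4183 - 1) = 134.1803 kJ

134.1803 kJ


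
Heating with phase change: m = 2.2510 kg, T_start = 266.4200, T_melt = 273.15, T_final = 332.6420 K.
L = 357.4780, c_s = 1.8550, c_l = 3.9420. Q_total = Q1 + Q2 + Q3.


Q1 (sensible, solid) = 2.2510 * 1.8550 * 6.7300 = 28.1018 kJ
Q2 (latent) = 2.2510 * 357.4780 = 804.6830 kJ
Q3 (sensible, liquid) = 2.2510 * 3.9420 * 59.4920 = 527.8988 kJ
Q_total = 1360.6836 kJ

1360.6836 kJ


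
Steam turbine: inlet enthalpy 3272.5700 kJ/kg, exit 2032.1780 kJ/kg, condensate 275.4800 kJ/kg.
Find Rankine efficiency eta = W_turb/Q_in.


W = 1240.3920 kJ/kg
Q_in = 2997.0900 kJ/kg
eta = 0.4139 = 41.3865%

eta = 41.3865%


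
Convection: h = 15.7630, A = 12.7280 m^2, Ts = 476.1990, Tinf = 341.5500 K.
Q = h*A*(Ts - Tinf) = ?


dT = 134.6490 K
Q = 15.7630 * 12.7280 * 134.6490 = 27014.8260 W

27014.8260 W


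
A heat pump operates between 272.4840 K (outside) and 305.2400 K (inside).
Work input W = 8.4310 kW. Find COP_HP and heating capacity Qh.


COP = 305.2400 / 32.7560 = 9.3186
Qh = 9.3186 * 8.4310 = 78.5651 kW

COP = 9.3186, Qh = 78.5651 kW


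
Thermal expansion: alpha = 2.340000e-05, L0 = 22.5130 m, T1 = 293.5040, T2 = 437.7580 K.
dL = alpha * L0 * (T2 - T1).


dT = 144.2540 K
dL = 2.340000e-05 * 22.5130 * 144.2540 = 0.075994 m
L_final = 22.588994 m

dL = 0.075994 m


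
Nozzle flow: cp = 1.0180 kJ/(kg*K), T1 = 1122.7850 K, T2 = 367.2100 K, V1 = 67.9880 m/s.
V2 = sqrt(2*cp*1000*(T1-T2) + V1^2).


dT = 755.5750 K
2*cp*1000*dT = 1538350.7000
V1^2 = 4622.3681
V2 = sqrt(1542973.0681) = 1242.1647 m/s

1242.1647 m/s


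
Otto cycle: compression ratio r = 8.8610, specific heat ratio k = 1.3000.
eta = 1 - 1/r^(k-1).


r^(k-1) = 1.9242
eta = 1 - 1/1.9242 = 0.4803 = 48.0297%

48.0297%


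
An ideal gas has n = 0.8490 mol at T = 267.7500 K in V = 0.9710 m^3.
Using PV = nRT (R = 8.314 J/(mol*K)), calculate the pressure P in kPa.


P = nRT/V = 0.8490 * 8.314 * 267.7500 / 0.9710
= 1889.9364 / 0.9710 = 1946.3815 Pa = 1.9464 kPa

1.9464 kPa


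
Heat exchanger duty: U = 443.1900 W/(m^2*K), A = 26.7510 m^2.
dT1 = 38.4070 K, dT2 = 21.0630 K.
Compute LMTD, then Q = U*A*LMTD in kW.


LMTD = 28.8719 K
Q = 443.1900 * 26.7510 * 28.8719 = 342299.1769 W = 342.2992 kW

342.2992 kW


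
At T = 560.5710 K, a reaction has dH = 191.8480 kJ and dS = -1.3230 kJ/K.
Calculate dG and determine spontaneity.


T*dS = 560.5710 * -1.3230 = -741.6354 kJ
dG = 191.8480 + 741.6354 = 933.4834 kJ (non-spontaneous)

dG = 933.4834 kJ, non-spontaneous


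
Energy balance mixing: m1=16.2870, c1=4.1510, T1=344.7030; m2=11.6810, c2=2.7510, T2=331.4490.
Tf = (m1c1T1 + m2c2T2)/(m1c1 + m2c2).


num = 33955.3769
den = 99.7418
Tf = 340.4329 K

340.4329 K


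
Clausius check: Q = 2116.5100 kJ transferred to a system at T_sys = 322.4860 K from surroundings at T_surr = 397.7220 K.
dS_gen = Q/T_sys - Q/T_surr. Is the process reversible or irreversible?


dS_sys = 2116.5100/322.4860 = 6.5631 kJ/K
dS_surr = -2116.5100/397.7220 = -5.3216 kJ/K
dS_gen = 6.5631 - 5.3216 = 1.2415 kJ/K (irreversible)

dS_gen = 1.2415 kJ/K, irreversible


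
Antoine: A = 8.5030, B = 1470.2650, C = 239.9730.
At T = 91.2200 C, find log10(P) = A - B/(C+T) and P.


C+T = 331.1930
B/(C+T) = 4.4393
log10(P) = 8.5030 - 4.4393 = 4.0637
P = 10^4.0637 = 11579.7786 mmHg

11579.7786 mmHg


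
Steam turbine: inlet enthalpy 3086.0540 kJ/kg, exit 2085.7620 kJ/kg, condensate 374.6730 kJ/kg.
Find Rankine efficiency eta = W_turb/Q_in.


W = 1000.2920 kJ/kg
Q_in = 2711.3810 kJ/kg
eta = 0.3689 = 36.8923%

eta = 36.8923%


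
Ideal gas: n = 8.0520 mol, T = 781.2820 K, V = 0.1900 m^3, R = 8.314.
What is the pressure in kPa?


P = nRT/V = 8.0520 * 8.314 * 781.2820 / 0.1900
= 52302.3985 / 0.1900 = 275275.7814 Pa = 275.2758 kPa

275.2758 kPa


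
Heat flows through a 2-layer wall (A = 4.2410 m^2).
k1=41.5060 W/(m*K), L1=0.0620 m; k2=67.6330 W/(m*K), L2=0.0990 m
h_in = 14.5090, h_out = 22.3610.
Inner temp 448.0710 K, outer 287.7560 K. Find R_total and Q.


R_conv_in = 1/(14.5090*4.2410) = 0.0163
R_1 = 0.0620/(41.5060*4.2410) = 0.0004
R_2 = 0.0990/(67.6330*4.2410) = 0.0003
R_conv_out = 1/(22.3610*4.2410) = 0.0105
R_total = 0.0275 K/W
Q = 160.3150 / 0.0275 = 5830.9613 W

R_total = 0.0275 K/W, Q = 5830.9613 W


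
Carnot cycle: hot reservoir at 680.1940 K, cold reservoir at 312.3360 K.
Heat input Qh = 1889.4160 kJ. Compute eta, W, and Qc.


eta = 1 - 312.3360/680.1940 = 0.5408
W = 0.5408 * 1889.4160 = 1021.8214 kJ
Qc = 1889.4160 - 1021.8214 = 867.5946 kJ

eta = 54.0813%, W = 1021.8214 kJ, Qc = 867.5946 kJ


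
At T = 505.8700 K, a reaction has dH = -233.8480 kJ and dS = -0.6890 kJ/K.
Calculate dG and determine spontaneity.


T*dS = 505.8700 * -0.6890 = -348.5444 kJ
dG = -233.8480 + 348.5444 = 114.6964 kJ (non-spontaneous)

dG = 114.6964 kJ, non-spontaneous


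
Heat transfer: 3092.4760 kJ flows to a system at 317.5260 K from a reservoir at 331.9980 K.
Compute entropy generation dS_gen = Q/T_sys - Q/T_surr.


dS_sys = 3092.4760/317.5260 = 9.7393 kJ/K
dS_surr = -3092.4760/331.9980 = -9.3147 kJ/K
dS_gen = 9.7393 - 9.3147 = 0.4245 kJ/K (irreversible)

dS_gen = 0.4245 kJ/K, irreversible


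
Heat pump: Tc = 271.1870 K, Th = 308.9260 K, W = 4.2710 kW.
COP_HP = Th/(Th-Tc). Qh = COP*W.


COP = 308.9260 / 37.7390 = 8.1859
Qh = 8.1859 * 4.2710 = 34.9618 kW

COP = 8.1859, Qh = 34.9618 kW


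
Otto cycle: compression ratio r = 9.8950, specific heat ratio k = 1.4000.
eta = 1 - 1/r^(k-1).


r^(k-1) = 2.5013
eta = 1 - 1/2.5013 = 0.6002 = 60.0208%

60.0208%


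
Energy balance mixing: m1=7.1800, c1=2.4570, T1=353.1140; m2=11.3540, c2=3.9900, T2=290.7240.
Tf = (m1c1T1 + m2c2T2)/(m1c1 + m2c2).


num = 19399.8883
den = 62.9437
Tf = 308.2101 K

308.2101 K


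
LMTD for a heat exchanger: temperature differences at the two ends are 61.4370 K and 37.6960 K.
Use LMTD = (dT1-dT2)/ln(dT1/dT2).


dT1/dT2 = 1.6298
ln(dT1/dT2) = 0.4885
LMTD = 23.7410 / 0.4885 = 48.6039 K

48.6039 K


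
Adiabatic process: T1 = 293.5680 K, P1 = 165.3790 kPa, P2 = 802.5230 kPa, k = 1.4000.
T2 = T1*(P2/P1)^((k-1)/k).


(k-1)/k = 0.2857
(P2/P1)^exp = 1.5703
T2 = 293.5680 * 1.5703 = 461.0013 K

461.0013 K


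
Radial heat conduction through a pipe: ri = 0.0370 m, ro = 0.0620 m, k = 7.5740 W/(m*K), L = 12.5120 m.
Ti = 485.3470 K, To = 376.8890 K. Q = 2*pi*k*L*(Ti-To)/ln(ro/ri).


dT = 108.4580 K
ln(ro/ri) = 0.5162
Q = 2*pi*7.5740*12.5120*108.4580 / 0.5162 = 125101.2467 W

125101.2467 W


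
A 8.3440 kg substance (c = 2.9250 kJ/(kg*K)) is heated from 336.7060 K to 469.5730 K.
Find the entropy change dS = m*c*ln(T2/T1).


T2/T1 = 1.3946
ln(T2/T1) = 0.3326
dS = 8.3440 * 2.9250 * 0.3326 = 8.1178 kJ/K

8.1178 kJ/K


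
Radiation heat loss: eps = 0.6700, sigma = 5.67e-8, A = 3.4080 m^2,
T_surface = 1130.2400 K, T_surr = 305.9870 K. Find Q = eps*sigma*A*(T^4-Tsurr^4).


T^4 = 1.6319e+12
Tsurr^4 = 8.7662e+09
Q = 0.6700 * 5.67e-8 * 3.4080 * 1.6231e+12 = 210136.1922 W

210136.1922 W


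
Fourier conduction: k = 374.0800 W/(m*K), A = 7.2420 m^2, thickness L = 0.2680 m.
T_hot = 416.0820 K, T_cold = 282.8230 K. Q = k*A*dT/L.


dT = 133.2590 K
Q = 374.0800 * 7.2420 * 133.2590 / 0.2680 = 1347053.2556 W

1347053.2556 W


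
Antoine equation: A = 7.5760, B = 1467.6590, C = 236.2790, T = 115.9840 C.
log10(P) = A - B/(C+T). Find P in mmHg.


C+T = 352.2630
B/(C+T) = 4.1664
log10(P) = 7.5760 - 4.1664 = 3.4096
P = 10^3.4096 = 2568.1900 mmHg

2568.1900 mmHg


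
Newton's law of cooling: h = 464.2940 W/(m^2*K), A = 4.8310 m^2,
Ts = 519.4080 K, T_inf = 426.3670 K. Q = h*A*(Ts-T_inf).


dT = 93.0410 K
Q = 464.2940 * 4.8310 * 93.0410 = 208691.3644 W

208691.3644 W


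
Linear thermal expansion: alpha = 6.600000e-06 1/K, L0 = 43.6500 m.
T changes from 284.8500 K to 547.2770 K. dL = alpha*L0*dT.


dT = 262.4270 K
dL = 6.600000e-06 * 43.6500 * 262.4270 = 0.075603 m
L_final = 43.725603 m

dL = 0.075603 m


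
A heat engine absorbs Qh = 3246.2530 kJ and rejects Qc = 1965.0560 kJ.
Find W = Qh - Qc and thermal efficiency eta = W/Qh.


W = 3246.2530 - 1965.0560 = 1281.1970 kJ
eta = 1281.1970 / 3246.2530 = 0.3947 = 39.4669%

W = 1281.1970 kJ, eta = 39.4669%


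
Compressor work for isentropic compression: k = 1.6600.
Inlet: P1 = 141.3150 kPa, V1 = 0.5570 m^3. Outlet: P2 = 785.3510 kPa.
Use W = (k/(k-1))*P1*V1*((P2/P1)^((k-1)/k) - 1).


(k-1)/k = 0.3976
(P2/P1)^exp = 1.9777
W = 2.5152 * 141.3150 * 0.5570 * (1.9777 - 1) = 193.5544 kJ

193.5544 kJ


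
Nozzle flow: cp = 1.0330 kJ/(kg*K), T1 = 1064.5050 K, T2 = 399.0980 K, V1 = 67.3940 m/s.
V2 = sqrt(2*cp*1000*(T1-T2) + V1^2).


dT = 665.4070 K
2*cp*1000*dT = 1374730.8620
V1^2 = 4541.9512
V2 = sqrt(1379272.8132) = 1174.4245 m/s

1174.4245 m/s


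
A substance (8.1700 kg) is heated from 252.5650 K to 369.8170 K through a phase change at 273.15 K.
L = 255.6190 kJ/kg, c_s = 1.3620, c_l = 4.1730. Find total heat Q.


Q1 (sensible, solid) = 8.1700 * 1.3620 * 20.5850 = 229.0604 kJ
Q2 (latent) = 8.1700 * 255.6190 = 2088.4072 kJ
Q3 (sensible, liquid) = 8.1700 * 4.1730 * 96.6670 = 3295.7077 kJ
Q_total = 5613.1753 kJ

5613.1753 kJ


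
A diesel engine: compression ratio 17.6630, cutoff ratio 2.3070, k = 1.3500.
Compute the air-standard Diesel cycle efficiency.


r^(k-1) = 2.7319
rc^k = 3.0911
eta = 0.5662 = 56.6195%

56.6195%


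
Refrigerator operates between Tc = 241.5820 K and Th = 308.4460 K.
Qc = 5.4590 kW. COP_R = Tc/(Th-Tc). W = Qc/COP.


COP = 241.5820 / 66.8640 = 3.6130
W = 5.4590 / 3.6130 = 1.5109 kW

COP = 3.6130, W = 1.5109 kW


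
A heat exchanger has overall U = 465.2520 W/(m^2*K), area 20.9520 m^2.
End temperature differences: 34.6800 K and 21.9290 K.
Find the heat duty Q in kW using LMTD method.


LMTD = 27.8192 K
Q = 465.2520 * 20.9520 * 27.8192 = 271180.0406 W = 271.1800 kW

271.1800 kW


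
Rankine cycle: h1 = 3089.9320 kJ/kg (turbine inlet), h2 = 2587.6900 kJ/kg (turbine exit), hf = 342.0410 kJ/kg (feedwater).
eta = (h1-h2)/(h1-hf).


W = 502.2420 kJ/kg
Q_in = 2747.8910 kJ/kg
eta = 0.1828 = 18.2774%

eta = 18.2774%


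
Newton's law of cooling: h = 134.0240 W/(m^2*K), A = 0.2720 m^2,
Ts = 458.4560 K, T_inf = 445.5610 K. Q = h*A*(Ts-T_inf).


dT = 12.8950 K
Q = 134.0240 * 0.2720 * 12.8950 = 470.0811 W

470.0811 W


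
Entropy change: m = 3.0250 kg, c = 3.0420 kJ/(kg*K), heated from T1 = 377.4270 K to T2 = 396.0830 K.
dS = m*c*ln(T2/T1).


T2/T1 = 1.0494
ln(T2/T1) = 0.0482
dS = 3.0250 * 3.0420 * 0.0482 = 0.4440 kJ/K

0.4440 kJ/K


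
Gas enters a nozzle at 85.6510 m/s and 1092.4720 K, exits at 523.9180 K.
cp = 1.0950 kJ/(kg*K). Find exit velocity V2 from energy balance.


dT = 568.5540 K
2*cp*1000*dT = 1245133.2600
V1^2 = 7336.0938
V2 = sqrt(1252469.3538) = 1119.1378 m/s

1119.1378 m/s


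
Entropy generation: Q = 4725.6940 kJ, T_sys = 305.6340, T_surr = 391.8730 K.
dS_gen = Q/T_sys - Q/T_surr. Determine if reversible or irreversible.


dS_sys = 4725.6940/305.6340 = 15.4619 kJ/K
dS_surr = -4725.6940/391.8730 = -12.0592 kJ/K
dS_gen = 15.4619 - 12.0592 = 3.4027 kJ/K (irreversible)

dS_gen = 3.4027 kJ/K, irreversible


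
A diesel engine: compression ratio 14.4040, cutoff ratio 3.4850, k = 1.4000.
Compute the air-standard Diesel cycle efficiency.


r^(k-1) = 2.9067
rc^k = 5.7423
eta = 0.5310 = 53.1037%

53.1037%


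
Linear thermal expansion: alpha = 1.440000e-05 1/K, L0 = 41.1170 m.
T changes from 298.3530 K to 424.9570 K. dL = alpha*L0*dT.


dT = 126.6040 K
dL = 1.440000e-05 * 41.1170 * 126.6040 = 0.074960 m
L_final = 41.191960 m

dL = 0.074960 m


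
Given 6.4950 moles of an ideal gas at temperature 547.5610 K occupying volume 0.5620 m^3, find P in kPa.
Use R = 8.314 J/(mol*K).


P = nRT/V = 6.4950 * 8.314 * 547.5610 / 0.5620
= 29567.9819 / 0.5620 = 52612.0674 Pa = 52.6121 kPa

52.6121 kPa


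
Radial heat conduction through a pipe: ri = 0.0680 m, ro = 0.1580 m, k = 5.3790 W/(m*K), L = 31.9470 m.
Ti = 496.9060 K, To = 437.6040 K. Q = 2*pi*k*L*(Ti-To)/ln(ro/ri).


dT = 59.3020 K
ln(ro/ri) = 0.8431
Q = 2*pi*5.3790*31.9470*59.3020 / 0.8431 = 75946.5890 W

75946.5890 W


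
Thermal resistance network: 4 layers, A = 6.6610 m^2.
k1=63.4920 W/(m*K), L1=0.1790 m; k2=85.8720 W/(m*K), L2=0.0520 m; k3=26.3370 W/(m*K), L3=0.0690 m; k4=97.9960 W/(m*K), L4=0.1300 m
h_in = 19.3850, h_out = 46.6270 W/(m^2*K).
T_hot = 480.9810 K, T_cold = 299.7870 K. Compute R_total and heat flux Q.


R_conv_in = 1/(19.3850*6.6610) = 0.0077
R_1 = 0.1790/(63.4920*6.6610) = 0.0004
R_2 = 0.0520/(85.8720*6.6610) = 9.0910e-05
R_3 = 0.0690/(26.3370*6.6610) = 0.0004
R_4 = 0.1300/(97.9960*6.6610) = 0.0002
R_conv_out = 1/(46.6270*6.6610) = 0.0032
R_total = 0.0121 K/W
Q = 181.1940 / 0.0121 = 15010.7938 W

R_total = 0.0121 K/W, Q = 15010.7938 W


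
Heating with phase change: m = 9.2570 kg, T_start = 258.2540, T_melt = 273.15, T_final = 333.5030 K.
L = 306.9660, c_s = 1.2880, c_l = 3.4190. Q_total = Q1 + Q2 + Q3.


Q1 (sensible, solid) = 9.2570 * 1.2880 * 14.8960 = 177.6052 kJ
Q2 (latent) = 9.2570 * 306.9660 = 2841.5843 kJ
Q3 (sensible, liquid) = 9.2570 * 3.4190 * 60.3530 = 1910.1533 kJ
Q_total = 4929.3428 kJ

4929.3428 kJ


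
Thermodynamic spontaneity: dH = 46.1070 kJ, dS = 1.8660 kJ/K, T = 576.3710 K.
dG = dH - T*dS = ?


T*dS = 576.3710 * 1.8660 = 1075.5083 kJ
dG = 46.1070 - 1075.5083 = -1029.4013 kJ (spontaneous)

dG = -1029.4013 kJ, spontaneous


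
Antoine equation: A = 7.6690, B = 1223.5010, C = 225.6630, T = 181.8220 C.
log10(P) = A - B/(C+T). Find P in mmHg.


C+T = 407.4850
B/(C+T) = 3.0026
log10(P) = 7.6690 - 3.0026 = 4.6664
P = 10^4.6664 = 46390.9252 mmHg

46390.9252 mmHg


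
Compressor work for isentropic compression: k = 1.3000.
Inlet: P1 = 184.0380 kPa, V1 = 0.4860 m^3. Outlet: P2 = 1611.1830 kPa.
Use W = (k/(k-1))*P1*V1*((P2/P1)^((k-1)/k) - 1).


(k-1)/k = 0.2308
(P2/P1)^exp = 1.6498
W = 4.3333 * 184.0380 * 0.4860 * (1.6498 - 1) = 251.8640 kJ

251.8640 kJ


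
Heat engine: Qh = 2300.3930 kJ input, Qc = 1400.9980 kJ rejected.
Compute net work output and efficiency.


W = 2300.3930 - 1400.9980 = 899.3950 kJ
eta = 899.3950 / 2300.3930 = 0.3910 = 39.0974%

W = 899.3950 kJ, eta = 39.0974%


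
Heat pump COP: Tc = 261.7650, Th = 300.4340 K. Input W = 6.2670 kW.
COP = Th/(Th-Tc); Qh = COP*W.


COP = 300.4340 / 38.6690 = 7.7694
Qh = 7.7694 * 6.2670 = 48.6907 kW

COP = 7.7694, Qh = 48.6907 kW


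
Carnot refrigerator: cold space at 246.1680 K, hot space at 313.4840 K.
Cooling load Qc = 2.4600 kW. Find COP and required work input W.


COP = 246.1680 / 67.3160 = 3.6569
W = 2.4600 / 3.6569 = 0.6727 kW

COP = 3.6569, W = 0.6727 kW


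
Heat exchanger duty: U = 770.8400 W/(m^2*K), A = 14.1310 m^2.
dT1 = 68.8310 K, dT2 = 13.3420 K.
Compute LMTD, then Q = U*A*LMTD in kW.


LMTD = 33.8196 K
Q = 770.8400 * 14.1310 * 33.8196 = 368387.5919 W = 368.3876 kW

368.3876 kW


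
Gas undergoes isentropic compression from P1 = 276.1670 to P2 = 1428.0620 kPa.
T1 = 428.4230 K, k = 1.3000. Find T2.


(k-1)/k = 0.2308
(P2/P1)^exp = 1.4611
T2 = 428.4230 * 1.4611 = 625.9563 K

625.9563 K


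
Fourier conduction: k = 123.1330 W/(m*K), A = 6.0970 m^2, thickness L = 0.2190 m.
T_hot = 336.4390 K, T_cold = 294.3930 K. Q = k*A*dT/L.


dT = 42.0460 K
Q = 123.1330 * 6.0970 * 42.0460 / 0.2190 = 144135.5889 W

144135.5889 W


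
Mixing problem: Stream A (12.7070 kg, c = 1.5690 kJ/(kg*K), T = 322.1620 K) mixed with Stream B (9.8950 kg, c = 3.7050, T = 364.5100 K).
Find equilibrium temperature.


num = 19786.3270
den = 56.5983
Tf = 349.5925 K

349.5925 K


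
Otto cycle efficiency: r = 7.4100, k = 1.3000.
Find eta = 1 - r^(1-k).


r^(k-1) = 1.8237
eta = 1 - 1/1.8237 = 0.4517 = 45.1654%

45.1654%


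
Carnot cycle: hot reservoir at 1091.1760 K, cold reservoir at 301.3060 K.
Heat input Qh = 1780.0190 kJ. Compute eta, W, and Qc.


eta = 1 - 301.3060/1091.1760 = 0.7239
W = 0.7239 * 1780.0190 = 1288.5031 kJ
Qc = 1780.0190 - 1288.5031 = 491.5159 kJ

eta = 72.3870%, W = 1288.5031 kJ, Qc = 491.5159 kJ


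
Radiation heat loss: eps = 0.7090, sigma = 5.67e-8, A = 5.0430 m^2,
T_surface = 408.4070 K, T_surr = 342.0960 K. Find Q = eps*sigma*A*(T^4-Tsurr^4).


T^4 = 2.7821e+10
Tsurr^4 = 1.3696e+10
Q = 0.7090 * 5.67e-8 * 5.0430 * 1.4125e+10 = 2863.5738 W

2863.5738 W


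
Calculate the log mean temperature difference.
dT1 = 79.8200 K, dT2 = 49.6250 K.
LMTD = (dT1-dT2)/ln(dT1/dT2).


dT1/dT2 = 1.6085
ln(dT1/dT2) = 0.4753
LMTD = 30.1950 / 0.4753 = 63.5311 K

63.5311 K


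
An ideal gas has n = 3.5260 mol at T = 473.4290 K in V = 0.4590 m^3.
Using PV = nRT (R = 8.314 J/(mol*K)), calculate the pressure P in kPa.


P = nRT/V = 3.5260 * 8.314 * 473.4290 / 0.4590
= 13878.6488 / 0.4590 = 30236.7076 Pa = 30.2367 kPa

30.2367 kPa


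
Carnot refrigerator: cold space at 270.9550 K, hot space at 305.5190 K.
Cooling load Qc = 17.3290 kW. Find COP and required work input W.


COP = 270.9550 / 34.5640 = 7.8392
W = 17.3290 / 7.8392 = 2.2105 kW

COP = 7.8392, W = 2.2105 kW


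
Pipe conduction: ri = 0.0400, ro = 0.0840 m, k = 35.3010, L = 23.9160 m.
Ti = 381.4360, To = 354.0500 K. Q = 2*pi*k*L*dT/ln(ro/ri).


dT = 27.3860 K
ln(ro/ri) = 0.7419
Q = 2*pi*35.3010*23.9160*27.3860 / 0.7419 = 195801.8513 W

195801.8513 W


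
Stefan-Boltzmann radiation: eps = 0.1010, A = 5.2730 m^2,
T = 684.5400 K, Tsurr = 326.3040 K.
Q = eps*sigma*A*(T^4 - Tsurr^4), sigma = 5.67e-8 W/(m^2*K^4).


T^4 = 2.1958e+11
Tsurr^4 = 1.1337e+10
Q = 0.1010 * 5.67e-8 * 5.2730 * 2.0824e+11 = 6288.3363 W

6288.3363 W


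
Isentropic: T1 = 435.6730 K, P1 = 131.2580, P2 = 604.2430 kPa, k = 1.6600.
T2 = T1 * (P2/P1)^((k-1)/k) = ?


(k-1)/k = 0.3976
(P2/P1)^exp = 1.8350
T2 = 435.6730 * 1.8350 = 799.4608 K

799.4608 K


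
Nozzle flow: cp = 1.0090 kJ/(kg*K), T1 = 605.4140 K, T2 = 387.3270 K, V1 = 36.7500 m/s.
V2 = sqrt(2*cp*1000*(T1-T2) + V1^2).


dT = 218.0870 K
2*cp*1000*dT = 440099.5660
V1^2 = 1350.5625
V2 = sqrt(441450.1285) = 664.4171 m/s

664.4171 m/s
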